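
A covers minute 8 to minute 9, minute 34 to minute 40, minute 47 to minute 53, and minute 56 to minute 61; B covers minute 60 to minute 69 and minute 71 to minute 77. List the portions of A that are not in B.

minute 8 to minute 9: nothing removed.
minute 34 to minute 40: nothing removed.
minute 47 to minute 53: nothing removed.
minute 56 to minute 61 \ B = minute 56 to minute 60.

minute 8 to minute 9, minute 34 to minute 40, minute 47 to minute 53, minute 56 to minute 60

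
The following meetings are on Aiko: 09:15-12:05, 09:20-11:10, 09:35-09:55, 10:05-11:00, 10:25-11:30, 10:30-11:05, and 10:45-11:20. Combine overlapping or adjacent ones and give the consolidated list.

09:15–12:05

09:20–11:10 overlaps/touches 09:15–12:05 → extend to 09:15–12:05.
09:35–09:55 overlaps/touches 09:15–12:05 → extend to 09:15–12:05.
10:05–11:00 overlaps/touches 09:15–12:05 → extend to 09:15–12:05.
10:25–11:30 overlaps/touches 09:15–12:05 → extend to 09:15–12:05.
10:30–11:05 overlaps/touches 09:15–12:05 → extend to 09:15–12:05.
10:45–11:20 overlaps/touches 09:15–12:05 → extend to 09:15–12:05.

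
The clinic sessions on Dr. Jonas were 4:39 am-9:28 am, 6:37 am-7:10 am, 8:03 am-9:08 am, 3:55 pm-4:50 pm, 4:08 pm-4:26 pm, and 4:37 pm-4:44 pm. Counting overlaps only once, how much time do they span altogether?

5 h 44 min

Merged: 4:39 am–9:28 am, 3:55 pm–4:50 pm.
Lengths: 4 h 49 min + 55 min = 5 h 44 min.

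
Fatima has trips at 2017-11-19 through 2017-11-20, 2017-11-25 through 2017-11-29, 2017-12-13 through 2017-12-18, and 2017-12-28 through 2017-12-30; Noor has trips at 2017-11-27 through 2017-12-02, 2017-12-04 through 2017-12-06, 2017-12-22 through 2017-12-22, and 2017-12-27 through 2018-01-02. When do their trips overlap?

2017-11-19 through 2017-11-20 meets no B interval.
2017-11-25 through 2017-11-29 ∩ B → 2017-11-27 through 2017-11-29.
2017-12-13 through 2017-12-18 meets no B interval.
2017-12-28 through 2017-12-30 ∩ B → 2017-12-28 through 2017-12-30.

2017-11-27 through 2017-11-29, 2017-12-28 through 2017-12-30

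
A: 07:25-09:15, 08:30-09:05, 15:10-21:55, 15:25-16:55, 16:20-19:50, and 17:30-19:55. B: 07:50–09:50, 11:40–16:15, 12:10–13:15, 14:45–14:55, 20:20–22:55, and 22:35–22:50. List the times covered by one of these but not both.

Merge the first list: 07:25–09:15, 15:10–21:55.
Merge the second list: 07:50–09:50, 11:40–16:15, 20:20–22:55.
Only in the first: 07:25–07:50, 16:15–20:20.
Only in the second: 09:15–09:50, 11:40–15:10, 21:55–22:55.
Together these are the periods covered by exactly one.

07:25–07:50, 09:15–09:50, 11:40–15:10, 16:15–20:20, 21:55–22:55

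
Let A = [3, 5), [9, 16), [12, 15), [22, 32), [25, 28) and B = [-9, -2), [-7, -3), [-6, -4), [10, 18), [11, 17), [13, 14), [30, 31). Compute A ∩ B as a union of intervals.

First set merges to [3, 5), [9, 16), [22, 32).
Second set merges to [-9, -2), [10, 18), [30, 31).
[3, 5): no overlap with the second set.
[9, 16) meets the second set on [10, 16).
[22, 32) meets the second set on [30, 31).

[10, 16) ∪ [30, 31)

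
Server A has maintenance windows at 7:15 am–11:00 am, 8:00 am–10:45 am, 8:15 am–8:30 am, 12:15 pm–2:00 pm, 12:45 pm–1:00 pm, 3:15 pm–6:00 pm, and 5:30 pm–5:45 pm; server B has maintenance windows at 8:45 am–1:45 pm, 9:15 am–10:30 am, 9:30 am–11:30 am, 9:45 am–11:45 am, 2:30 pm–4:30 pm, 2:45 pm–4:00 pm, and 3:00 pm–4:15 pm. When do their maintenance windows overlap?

First set merges to 7:15 am–11:00 am, 12:15 pm–2:00 pm, 3:15 pm–6:00 pm.
Second set merges to 8:45 am–1:45 pm, 2:30 pm–4:30 pm.
7:15 am–11:00 am ∩ B → 8:45 am–11:00 am.
12:15 pm–2:00 pm ∩ B → 12:15 pm–1:45 pm.
3:15 pm–6:00 pm ∩ B → 3:15 pm–4:30 pm.

8:45 am–11:00 am, 12:15 pm–1:45 pm, 3:15 pm–4:30 pm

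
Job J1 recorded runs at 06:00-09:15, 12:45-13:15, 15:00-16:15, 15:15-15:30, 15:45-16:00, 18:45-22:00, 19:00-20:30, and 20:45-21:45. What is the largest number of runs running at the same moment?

2

At 15:15, 2 of the intervals are simultaneously active.
No point has more.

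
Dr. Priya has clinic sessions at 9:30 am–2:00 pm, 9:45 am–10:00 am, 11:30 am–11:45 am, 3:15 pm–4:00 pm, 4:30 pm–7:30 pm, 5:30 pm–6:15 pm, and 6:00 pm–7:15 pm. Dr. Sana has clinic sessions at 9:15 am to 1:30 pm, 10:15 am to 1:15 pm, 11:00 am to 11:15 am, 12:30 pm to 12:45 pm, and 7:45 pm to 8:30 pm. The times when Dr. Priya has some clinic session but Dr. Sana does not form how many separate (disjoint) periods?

Merge the first list: 9:30 am–2:00 pm, 3:15 pm–4:00 pm, 4:30 pm–7:30 pm.
Merge the second list: 9:15 am–1:30 pm, 7:45 pm–8:30 pm.
A \ B = 1:30 pm–2:00 pm, 3:15 pm–4:00 pm, 4:30 pm–7:30 pm.
That is 3 disjoint pieces.

3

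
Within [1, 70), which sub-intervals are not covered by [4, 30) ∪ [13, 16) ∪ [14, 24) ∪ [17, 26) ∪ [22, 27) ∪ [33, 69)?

[1, 4) ∪ [30, 33) ∪ [69, 70)

After merging, the occupied span is [4, 30), [33, 69).
Gaps within [1, 70): [1, 4), [30, 33), [69, 70).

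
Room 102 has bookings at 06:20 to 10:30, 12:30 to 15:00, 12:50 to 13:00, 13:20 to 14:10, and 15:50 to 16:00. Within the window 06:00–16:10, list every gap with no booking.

06:00–06:20, 10:30–12:30, 15:00–15:50, 16:00–16:10

The merged coverage is 06:20–10:30, 12:30–15:00, 15:50–16:00.
Gaps within 06:00–16:10: 06:00–06:20, 10:30–12:30, 15:00–15:50, 16:00–16:10.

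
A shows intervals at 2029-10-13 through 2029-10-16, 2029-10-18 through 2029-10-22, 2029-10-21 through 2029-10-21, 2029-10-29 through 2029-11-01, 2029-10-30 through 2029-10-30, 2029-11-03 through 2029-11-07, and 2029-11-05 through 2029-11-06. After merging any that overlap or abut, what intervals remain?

2029-10-13 through 2029-10-16, 2029-10-18 through 2029-10-22, 2029-10-29 through 2029-11-01, 2029-11-03 through 2029-11-07

2029-10-18 through 2029-10-22 is disjoint → start new block.
2029-10-21 through 2029-10-21 overlaps/touches 2029-10-18 through 2029-10-22 → extend to 2029-10-18 through 2029-10-22.
2029-10-29 through 2029-11-01 is disjoint → start new block.
2029-10-30 through 2029-10-30 overlaps/touches 2029-10-29 through 2029-11-01 → extend to 2029-10-29 through 2029-11-01.
2029-11-03 through 2029-11-07 is disjoint → start new block.
2029-11-05 through 2029-11-06 overlaps/touches 2029-11-03 through 2029-11-07 → extend to 2029-11-03 through 2029-11-07.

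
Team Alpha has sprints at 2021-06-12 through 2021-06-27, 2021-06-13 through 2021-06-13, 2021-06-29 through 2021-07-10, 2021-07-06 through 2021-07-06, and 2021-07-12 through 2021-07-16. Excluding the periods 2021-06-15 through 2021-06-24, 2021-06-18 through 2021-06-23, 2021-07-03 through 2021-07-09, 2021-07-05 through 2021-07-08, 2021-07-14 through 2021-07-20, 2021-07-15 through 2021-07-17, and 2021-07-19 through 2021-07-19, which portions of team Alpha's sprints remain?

A, merged: 2021-06-12 through 2021-06-27, 2021-06-29 through 2021-07-10, 2021-07-12 through 2021-07-16.
B, merged: 2021-06-15 through 2021-06-24, 2021-07-03 through 2021-07-09, 2021-07-14 through 2021-07-20.
2021-06-12 through 2021-06-27 \ B = 2021-06-12 through 2021-06-14, 2021-06-25 through 2021-06-27.
2021-06-29 through 2021-07-10 \ B = 2021-06-29 through 2021-07-02, 2021-07-10 through 2021-07-10.
2021-07-12 through 2021-07-16 \ B = 2021-07-12 through 2021-07-13.

2021-06-12 through 2021-06-14, 2021-06-25 through 2021-06-27, 2021-06-29 through 2021-07-02, 2021-07-10 through 2021-07-10, 2021-07-12 through 2021-07-13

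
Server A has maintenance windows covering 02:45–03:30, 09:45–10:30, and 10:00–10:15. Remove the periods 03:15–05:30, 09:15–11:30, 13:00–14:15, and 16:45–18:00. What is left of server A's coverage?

02:45–03:15

Merge the first list: 02:45–03:30, 09:45–10:30.
02:45–03:30 \ B = 02:45–03:15.
09:45–10:30: entirely removed.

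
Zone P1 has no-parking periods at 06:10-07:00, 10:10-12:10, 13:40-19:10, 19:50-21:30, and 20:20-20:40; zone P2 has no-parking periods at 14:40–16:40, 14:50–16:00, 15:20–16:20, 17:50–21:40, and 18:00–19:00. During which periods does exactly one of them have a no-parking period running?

06:10–07:00, 10:10–12:10, 13:40–14:40, 16:40–17:50, 19:10–19:50, 21:30–21:40

Merge the first list: 06:10–07:00, 10:10–12:10, 13:40–19:10, 19:50–21:30.
Merge the second list: 14:40–16:40, 17:50–21:40.
A \ B = 06:10–07:00, 10:10–12:10, 13:40–14:40, 16:40–17:50.
B \ A = 19:10–19:50, 21:30–21:40.
Union of the two gives the symmetric difference.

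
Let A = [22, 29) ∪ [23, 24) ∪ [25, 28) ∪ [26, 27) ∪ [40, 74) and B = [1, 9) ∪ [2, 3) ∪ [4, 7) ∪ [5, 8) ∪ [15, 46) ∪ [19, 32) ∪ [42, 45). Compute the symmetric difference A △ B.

A, merged: [22, 29), [40, 74).
B, merged: [1, 9), [15, 46).
Only in the first: [46, 74).
Only in the second: [1, 9), [15, 22), [29, 40).
Together these are the periods covered by exactly one.

[1, 9) ∪ [15, 22) ∪ [29, 40) ∪ [46, 74)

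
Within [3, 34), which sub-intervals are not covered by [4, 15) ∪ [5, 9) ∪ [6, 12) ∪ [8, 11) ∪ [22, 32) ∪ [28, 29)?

After merging, the occupied span is [4, 15), [22, 32).
Uncovered inside [3, 34): [3, 4), [15, 22), [32, 34).

[3, 4) ∪ [15, 22) ∪ [32, 34)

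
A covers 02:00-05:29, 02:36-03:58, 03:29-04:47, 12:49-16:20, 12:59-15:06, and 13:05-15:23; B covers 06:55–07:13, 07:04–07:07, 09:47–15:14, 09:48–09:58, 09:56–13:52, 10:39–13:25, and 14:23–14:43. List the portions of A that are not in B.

02:00–05:29, 15:14–16:20

A, merged: 02:00–05:29, 12:49–16:20.
B, merged: 06:55–07:13, 09:47–15:14.
02:00–05:29: no B overlap → unchanged.
12:49–16:20 minus B → 15:14–16:20.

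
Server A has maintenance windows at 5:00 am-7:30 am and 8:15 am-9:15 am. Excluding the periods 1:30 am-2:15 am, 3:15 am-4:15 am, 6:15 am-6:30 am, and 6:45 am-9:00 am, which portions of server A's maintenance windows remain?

5:00 am–7:30 am with B removed leaves 5:00 am–6:15 am, 6:30 am–6:45 am.
8:15 am–9:15 am with B removed leaves 9:00 am–9:15 am.

5:00 am–6:15 am, 6:30 am–6:45 am, 9:00 am–9:15 am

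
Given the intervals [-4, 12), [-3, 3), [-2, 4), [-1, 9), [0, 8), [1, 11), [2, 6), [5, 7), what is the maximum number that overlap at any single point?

7

Sweep endpoints in order; track running count of active intervals.
Peak of 7 reached at 2.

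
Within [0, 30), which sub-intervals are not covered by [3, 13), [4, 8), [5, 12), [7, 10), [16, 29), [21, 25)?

[0, 3) ∪ [13, 16) ∪ [29, 30)

The merged coverage is [3, 13), [16, 29).
Gaps within [0, 30): [0, 3), [13, 16), [29, 30).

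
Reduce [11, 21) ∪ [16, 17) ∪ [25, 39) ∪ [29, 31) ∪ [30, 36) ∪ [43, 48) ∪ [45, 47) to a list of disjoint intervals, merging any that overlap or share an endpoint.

[11, 21) ∪ [25, 39) ∪ [43, 48)

[16, 17) overlaps/touches [11, 21) → extend to [11, 21).
[25, 39) is disjoint → start new block.
[29, 31) overlaps/touches [25, 39) → extend to [25, 39).
[30, 36) overlaps/touches [25, 39) → extend to [25, 39).
[43, 48) is disjoint → start new block.
[45, 47) overlaps/touches [43, 48) → extend to [43, 48).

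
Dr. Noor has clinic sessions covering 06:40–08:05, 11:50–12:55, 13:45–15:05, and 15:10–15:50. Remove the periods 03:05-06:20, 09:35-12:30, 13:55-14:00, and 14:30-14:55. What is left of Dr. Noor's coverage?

06:40-08:05: nothing removed.
11:50-12:55 \ B = 12:30-12:55.
13:45-15:05 \ B = 13:45-13:55, 14:00-14:30, 14:55-15:05.
15:10-15:50: nothing removed.

06:40-08:05, 12:30-12:55, 13:45-13:55, 14:00-14:30, 14:55-15:05, 15:10-15:50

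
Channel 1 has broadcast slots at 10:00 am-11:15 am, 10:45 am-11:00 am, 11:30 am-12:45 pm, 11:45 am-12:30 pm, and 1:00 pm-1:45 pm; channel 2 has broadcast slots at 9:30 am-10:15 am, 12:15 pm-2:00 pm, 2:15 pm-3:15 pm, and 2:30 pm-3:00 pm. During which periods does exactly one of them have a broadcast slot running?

First set merges to 10:00 am–11:15 am, 11:30 am–12:45 pm, 1:00 pm–1:45 pm.
Second set merges to 9:30 am–10:15 am, 12:15 pm–2:00 pm, 2:15 pm–3:15 pm.
A but not B: 10:15 am–11:15 am, 11:30 am–12:15 pm.
B but not A: 9:30 am–10:00 am, 12:45 pm–1:00 pm, 1:45 pm–2:00 pm, 2:15 pm–3:15 pm.
Combining gives A △ B.

9:30 am–10:00 am, 10:15 am–11:15 am, 11:30 am–12:15 pm, 12:45 pm–1:00 pm, 1:45 pm–2:00 pm, 2:15 pm–3:15 pm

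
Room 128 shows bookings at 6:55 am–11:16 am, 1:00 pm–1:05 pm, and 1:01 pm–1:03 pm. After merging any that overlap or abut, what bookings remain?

1:00 pm-1:05 pm is disjoint → start new block.
1:01 pm-1:03 pm overlaps/touches 1:00 pm-1:05 pm → extend to 1:00 pm-1:05 pm.

6:55 am-11:16 am, 1:00 pm-1:05 pm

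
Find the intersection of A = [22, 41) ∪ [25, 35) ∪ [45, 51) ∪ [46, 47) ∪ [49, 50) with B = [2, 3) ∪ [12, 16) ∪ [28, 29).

[28, 29)

A, merged: [22, 41), [45, 51).
[22, 41) overlaps B on [28, 29).
[45, 51) falls entirely outside B.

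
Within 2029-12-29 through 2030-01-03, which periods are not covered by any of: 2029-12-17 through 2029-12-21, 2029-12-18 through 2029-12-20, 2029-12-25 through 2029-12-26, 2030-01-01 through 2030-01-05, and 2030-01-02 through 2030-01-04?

The merged coverage is 2029-12-17 through 2029-12-21, 2029-12-25 through 2029-12-26, 2030-01-01 through 2030-01-05.
Complement within 2029-12-29 through 2030-01-03: 2029-12-29 through 2029-12-31.

2029-12-29 through 2029-12-31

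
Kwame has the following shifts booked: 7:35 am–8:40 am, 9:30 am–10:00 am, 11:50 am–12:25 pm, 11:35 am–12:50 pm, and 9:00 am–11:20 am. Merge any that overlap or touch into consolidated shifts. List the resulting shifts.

Sort by start: 7:35 am-8:40 am, 9:00 am-11:20 am, 9:30 am-10:00 am, 11:35 am-12:50 pm, 11:50 am-12:25 pm.
9:00 am-11:20 am is disjoint → start new block.
9:30 am-10:00 am overlaps/touches 9:00 am-11:20 am → extend to 9:00 am-11:20 am.
11:35 am-12:50 pm is disjoint → start new block.
11:50 am-12:25 pm overlaps/touches 11:35 am-12:50 pm → extend to 11:35 am-12:50 pm.

7:35 am-8:40 am, 9:00 am-11:20 am, 11:35 am-12:50 pm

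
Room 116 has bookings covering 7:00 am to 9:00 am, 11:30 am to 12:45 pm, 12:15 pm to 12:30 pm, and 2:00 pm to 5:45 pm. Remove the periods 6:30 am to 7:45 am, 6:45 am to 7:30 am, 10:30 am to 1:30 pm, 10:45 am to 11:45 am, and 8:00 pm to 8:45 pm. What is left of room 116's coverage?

A, merged: 7:00 am-9:00 am, 11:30 am-12:45 pm, 2:00 pm-5:45 pm.
B, merged: 6:30 am-7:45 am, 10:30 am-1:30 pm, 8:00 pm-8:45 pm.
7:00 am-9:00 am \ B = 7:45 am-9:00 am.
11:30 am-12:45 pm: entirely removed.
2:00 pm-5:45 pm: nothing removed.

7:45 am-9:00 am, 2:00 pm-5:45 pm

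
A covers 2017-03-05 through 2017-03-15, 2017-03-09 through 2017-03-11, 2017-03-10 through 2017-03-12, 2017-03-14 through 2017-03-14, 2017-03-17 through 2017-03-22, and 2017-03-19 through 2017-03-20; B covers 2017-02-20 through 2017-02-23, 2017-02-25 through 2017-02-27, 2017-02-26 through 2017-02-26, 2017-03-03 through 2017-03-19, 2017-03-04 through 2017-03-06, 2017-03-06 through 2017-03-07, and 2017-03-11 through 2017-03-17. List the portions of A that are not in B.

2017-03-20 through 2017-03-22

Merge the first list: 2017-03-05 through 2017-03-15, 2017-03-17 through 2017-03-22.
Merge the second list: 2017-02-20 through 2017-02-23, 2017-02-25 through 2017-02-27, 2017-03-03 through 2017-03-19.
2017-03-05 through 2017-03-15: entirely removed.
2017-03-17 through 2017-03-22 \ B = 2017-03-20 through 2017-03-22.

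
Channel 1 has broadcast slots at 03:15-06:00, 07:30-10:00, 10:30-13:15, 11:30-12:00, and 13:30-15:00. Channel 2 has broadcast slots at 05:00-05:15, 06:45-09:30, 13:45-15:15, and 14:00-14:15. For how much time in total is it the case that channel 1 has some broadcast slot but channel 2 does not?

A, merged: 03:15–06:00, 07:30–10:00, 10:30–13:15, 13:30–15:00.
B, merged: 05:00–05:15, 06:45–09:30, 13:45–15:15.
A \ B = 03:15–05:00, 05:15–06:00, 09:30–10:00, 10:30–13:15, 13:30–13:45.
Total: 1 h 45 min + 45 min + 30 min + 2 h 45 min + 15 min = 6 h.

6 h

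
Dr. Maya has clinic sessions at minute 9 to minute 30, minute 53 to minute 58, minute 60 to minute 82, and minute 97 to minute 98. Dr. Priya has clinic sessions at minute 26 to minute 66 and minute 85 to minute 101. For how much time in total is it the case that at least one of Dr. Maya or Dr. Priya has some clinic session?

A ∪ B = minute 9 to minute 82, minute 85 to minute 101.
Total: 73 minutes + 16 minutes = 89 minutes.

89 minutes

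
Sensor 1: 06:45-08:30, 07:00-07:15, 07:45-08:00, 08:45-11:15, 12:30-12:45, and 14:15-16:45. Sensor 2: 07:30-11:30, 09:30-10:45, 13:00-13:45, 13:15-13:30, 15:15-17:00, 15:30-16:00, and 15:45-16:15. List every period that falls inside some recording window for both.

07:30–08:30, 08:45–11:15, 15:15–16:45

First set merges to 06:45–08:30, 08:45–11:15, 12:30–12:45, 14:15–16:45.
Second set merges to 07:30–11:30, 13:00–13:45, 15:15–17:00.
06:45–08:30 overlaps B on 07:30–08:30.
08:45–11:15 overlaps B on 08:45–11:15.
12:30–12:45 falls entirely outside B.
14:15–16:45 overlaps B on 15:15–16:45.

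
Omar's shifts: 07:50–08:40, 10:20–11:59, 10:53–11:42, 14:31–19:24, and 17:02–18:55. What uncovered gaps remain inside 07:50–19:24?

Covered (merged): 07:50-08:40, 10:20-11:59, 14:31-19:24.
Gaps within 07:50-19:24: 08:40-10:20, 11:59-14:31.

08:40-10:20, 11:59-14:31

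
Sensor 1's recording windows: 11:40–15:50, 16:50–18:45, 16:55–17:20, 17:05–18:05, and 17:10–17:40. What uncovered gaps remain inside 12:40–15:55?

Covered (merged): 11:40–15:50, 16:50–18:45.
Complement within 12:40–15:55: 15:50–15:55.

15:50–15:55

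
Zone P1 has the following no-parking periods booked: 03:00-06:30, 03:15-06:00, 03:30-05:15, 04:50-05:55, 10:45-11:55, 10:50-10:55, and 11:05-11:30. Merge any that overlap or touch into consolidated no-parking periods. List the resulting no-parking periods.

03:15–06:00 overlaps/touches 03:00–06:30 → extend to 03:00–06:30.
03:30–05:15 overlaps/touches 03:00–06:30 → extend to 03:00–06:30.
04:50–05:55 overlaps/touches 03:00–06:30 → extend to 03:00–06:30.
10:45–11:55 is disjoint → start new block.
10:50–10:55 overlaps/touches 10:45–11:55 → extend to 10:45–11:55.
11:05–11:30 overlaps/touches 10:45–11:55 → extend to 10:45–11:55.

03:00–06:30, 10:45–11:55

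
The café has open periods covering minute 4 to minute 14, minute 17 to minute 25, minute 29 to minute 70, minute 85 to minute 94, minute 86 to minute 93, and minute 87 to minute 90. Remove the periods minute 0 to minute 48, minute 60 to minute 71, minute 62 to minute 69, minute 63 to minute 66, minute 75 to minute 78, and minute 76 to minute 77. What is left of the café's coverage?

A, merged: minute 4 to minute 14, minute 17 to minute 25, minute 29 to minute 70, minute 85 to minute 94.
B, merged: minute 0 to minute 48, minute 60 to minute 71, minute 75 to minute 78.
minute 4 to minute 14: entirely removed.
minute 17 to minute 25: entirely removed.
minute 29 to minute 70 \ B = minute 48 to minute 60.
minute 85 to minute 94: nothing removed.

minute 48 to minute 60, minute 85 to minute 94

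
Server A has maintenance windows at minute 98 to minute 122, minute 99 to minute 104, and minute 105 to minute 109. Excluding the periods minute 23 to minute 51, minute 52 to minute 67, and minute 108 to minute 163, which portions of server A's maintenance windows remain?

minute 98 to minute 108

First set merges to minute 98 to minute 122.
minute 98 to minute 122 minus B → minute 98 to minute 108.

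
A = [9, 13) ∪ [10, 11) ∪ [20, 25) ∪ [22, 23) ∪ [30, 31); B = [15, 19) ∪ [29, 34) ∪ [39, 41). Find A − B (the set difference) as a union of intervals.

[9, 13) ∪ [20, 25)

A, merged: [9, 13), [20, 25), [30, 31).
[9, 13): nothing removed.
[20, 25): nothing removed.
[30, 31): entirely removed.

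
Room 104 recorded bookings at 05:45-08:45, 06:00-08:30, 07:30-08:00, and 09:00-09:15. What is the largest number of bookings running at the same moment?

3

Sweep endpoints in order; track running count of active intervals.
Peak of 3 reached at 07:30.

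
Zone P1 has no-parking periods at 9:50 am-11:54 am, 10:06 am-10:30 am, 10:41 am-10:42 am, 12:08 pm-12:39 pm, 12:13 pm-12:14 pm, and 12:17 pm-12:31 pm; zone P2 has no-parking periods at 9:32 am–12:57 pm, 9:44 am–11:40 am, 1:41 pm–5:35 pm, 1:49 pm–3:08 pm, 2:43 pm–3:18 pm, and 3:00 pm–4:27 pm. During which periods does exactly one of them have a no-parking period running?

9:32 am–9:50 am, 11:54 am–12:08 pm, 12:39 pm–12:57 pm, 1:41 pm–5:35 pm

A, merged: 9:50 am–11:54 am, 12:08 pm–12:39 pm.
B, merged: 9:32 am–12:57 pm, 1:41 pm–5:35 pm.
A \ B = none.
B \ A = 9:32 am–9:50 am, 11:54 am–12:08 pm, 12:39 pm–12:57 pm, 1:41 pm–5:35 pm.
Union of the two gives the symmetric difference.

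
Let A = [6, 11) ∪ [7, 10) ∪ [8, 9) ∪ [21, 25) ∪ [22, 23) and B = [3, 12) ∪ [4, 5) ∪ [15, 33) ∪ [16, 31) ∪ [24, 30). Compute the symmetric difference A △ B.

A, merged: [6, 11), [21, 25).
B, merged: [3, 12), [15, 33).
Only in the first: none.
Only in the second: [3, 6), [11, 12), [15, 21), [25, 33).
Together these are the periods covered by exactly one.

[3, 6) ∪ [11, 12) ∪ [15, 21) ∪ [25, 33)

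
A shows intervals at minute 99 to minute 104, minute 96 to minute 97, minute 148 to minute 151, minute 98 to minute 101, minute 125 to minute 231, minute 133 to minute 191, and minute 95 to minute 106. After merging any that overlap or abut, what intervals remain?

Sort by start: minute 95 to minute 106, minute 96 to minute 97, minute 98 to minute 101, minute 99 to minute 104, minute 125 to minute 231, minute 133 to minute 191, minute 148 to minute 151.
minute 96 to minute 97 overlaps/touches minute 95 to minute 106 → extend to minute 95 to minute 106.
minute 98 to minute 101 overlaps/touches minute 95 to minute 106 → extend to minute 95 to minute 106.
minute 99 to minute 104 overlaps/touches minute 95 to minute 106 → extend to minute 95 to minute 106.
minute 125 to minute 231 is disjoint → start new block.
minute 133 to minute 191 overlaps/touches minute 125 to minute 231 → extend to minute 125 to minute 231.
minute 148 to minute 151 overlaps/touches minute 125 to minute 231 → extend to minute 125 to minute 231.

minute 95 to minute 106, minute 125 to minute 231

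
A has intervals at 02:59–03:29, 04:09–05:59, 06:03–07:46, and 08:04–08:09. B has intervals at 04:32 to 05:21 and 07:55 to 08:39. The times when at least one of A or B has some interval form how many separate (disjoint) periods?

A ∪ B = 02:59–03:29, 04:09–05:59, 06:03–07:46, 07:55–08:39.
That is 4 disjoint pieces.

4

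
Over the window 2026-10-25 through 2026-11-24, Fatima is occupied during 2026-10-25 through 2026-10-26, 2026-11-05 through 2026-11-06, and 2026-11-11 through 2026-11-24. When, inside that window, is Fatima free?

2026-10-27 through 2026-11-04, 2026-11-07 through 2026-11-10

After merging, the occupied span is 2026-10-25 through 2026-10-26, 2026-11-05 through 2026-11-06, 2026-11-11 through 2026-11-24.
Gaps within 2026-10-25 through 2026-11-24: 2026-10-27 through 2026-11-04, 2026-11-07 through 2026-11-10.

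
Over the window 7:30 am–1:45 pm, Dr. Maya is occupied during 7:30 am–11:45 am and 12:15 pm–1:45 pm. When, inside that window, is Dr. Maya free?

11:45 am–12:15 pm

After merging, the occupied span is 7:30 am–11:45 am, 12:15 pm–1:45 pm.
Complement within 7:30 am–1:45 pm: 11:45 am–12:15 pm.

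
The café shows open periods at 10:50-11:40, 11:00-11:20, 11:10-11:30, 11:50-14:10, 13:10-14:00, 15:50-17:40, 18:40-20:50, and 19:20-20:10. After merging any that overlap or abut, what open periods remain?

10:50-11:40, 11:50-14:10, 15:50-17:40, 18:40-20:50

11:00-11:20 overlaps/touches 10:50-11:40 → extend to 10:50-11:40.
11:10-11:30 overlaps/touches 10:50-11:40 → extend to 10:50-11:40.
11:50-14:10 is disjoint → start new block.
13:10-14:00 overlaps/touches 11:50-14:10 → extend to 11:50-14:10.
15:50-17:40 is disjoint → start new block.
18:40-20:50 is disjoint → start new block.
19:20-20:10 overlaps/touches 18:40-20:50 → extend to 18:40-20:50.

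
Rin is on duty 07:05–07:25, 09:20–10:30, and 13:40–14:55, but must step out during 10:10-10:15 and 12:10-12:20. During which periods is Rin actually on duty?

07:05–07:25, 09:20–10:10, 10:15–10:30, 13:40–14:55

07:05–07:25: nothing removed.
09:20–10:30 \ B = 09:20–10:10, 10:15–10:30.
13:40–14:55: nothing removed.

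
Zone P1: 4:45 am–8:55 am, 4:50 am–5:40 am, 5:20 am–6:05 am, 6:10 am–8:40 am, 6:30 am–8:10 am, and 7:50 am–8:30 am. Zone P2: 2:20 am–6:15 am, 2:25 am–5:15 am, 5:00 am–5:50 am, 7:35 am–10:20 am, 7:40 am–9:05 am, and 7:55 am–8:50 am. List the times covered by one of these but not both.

2:20 am–4:45 am, 6:15 am–7:35 am, 8:55 am–10:20 am

First set merges to 4:45 am–8:55 am.
Second set merges to 2:20 am–6:15 am, 7:35 am–10:20 am.
A but not B: 6:15 am–7:35 am.
B but not A: 2:20 am–4:45 am, 8:55 am–10:20 am.
Combining gives A △ B.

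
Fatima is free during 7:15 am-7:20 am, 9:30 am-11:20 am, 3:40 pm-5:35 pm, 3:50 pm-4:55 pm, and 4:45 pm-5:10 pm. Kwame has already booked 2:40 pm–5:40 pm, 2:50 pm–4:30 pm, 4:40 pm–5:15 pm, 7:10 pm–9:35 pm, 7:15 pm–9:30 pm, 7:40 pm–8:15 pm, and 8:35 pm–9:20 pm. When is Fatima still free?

7:15 am-7:20 am, 9:30 am-11:20 am

A, merged: 7:15 am-7:20 am, 9:30 am-11:20 am, 3:40 pm-5:35 pm.
B, merged: 2:40 pm-5:40 pm, 7:10 pm-9:35 pm.
7:15 am-7:20 am: no B overlap → unchanged.
9:30 am-11:20 am: no B overlap → unchanged.
3:40 pm-5:35 pm: fully covered by B → removed.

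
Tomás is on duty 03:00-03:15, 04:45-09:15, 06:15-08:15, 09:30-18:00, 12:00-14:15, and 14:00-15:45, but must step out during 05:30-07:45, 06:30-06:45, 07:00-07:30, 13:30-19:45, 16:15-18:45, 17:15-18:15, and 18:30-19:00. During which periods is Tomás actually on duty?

03:00–03:15, 04:45–05:30, 07:45–09:15, 09:30–13:30

A, merged: 03:00–03:15, 04:45–09:15, 09:30–18:00.
B, merged: 05:30–07:45, 13:30–19:45.
03:00–03:15: nothing removed.
04:45–09:15 \ B = 04:45–05:30, 07:45–09:15.
09:30–18:00 \ B = 09:30–13:30.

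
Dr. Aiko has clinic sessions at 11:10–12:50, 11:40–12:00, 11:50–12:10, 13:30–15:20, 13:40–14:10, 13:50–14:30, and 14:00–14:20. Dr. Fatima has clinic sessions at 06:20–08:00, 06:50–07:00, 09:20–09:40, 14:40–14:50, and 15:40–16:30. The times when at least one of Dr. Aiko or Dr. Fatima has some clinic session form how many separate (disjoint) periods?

5

A, merged: 11:10-12:50, 13:30-15:20.
B, merged: 06:20-08:00, 09:20-09:40, 14:40-14:50, 15:40-16:30.
A ∪ B = 06:20-08:00, 09:20-09:40, 11:10-12:50, 13:30-15:20, 15:40-16:30.
That is 5 disjoint pieces.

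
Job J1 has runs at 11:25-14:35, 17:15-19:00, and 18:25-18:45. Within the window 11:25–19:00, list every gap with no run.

14:35–17:15

Covered (merged): 11:25–14:35, 17:15–19:00.
Complement within 11:25–19:00: 14:35–17:15.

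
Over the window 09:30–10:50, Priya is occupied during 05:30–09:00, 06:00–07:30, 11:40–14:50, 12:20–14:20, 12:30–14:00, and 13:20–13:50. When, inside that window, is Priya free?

After merging, the occupied span is 05:30-09:00, 11:40-14:50.
Gaps within 09:30-10:50: 09:30-10:50.

09:30-10:50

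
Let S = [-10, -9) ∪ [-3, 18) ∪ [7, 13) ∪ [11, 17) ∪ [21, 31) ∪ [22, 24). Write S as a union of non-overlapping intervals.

[-10, -9) ∪ [-3, 18) ∪ [21, 31)

[-3, 18) is disjoint → start new block.
[7, 13) overlaps/touches [-3, 18) → extend to [-3, 18).
[11, 17) overlaps/touches [-3, 18) → extend to [-3, 18).
[21, 31) is disjoint → start new block.
[22, 24) overlaps/touches [21, 31) → extend to [21, 31).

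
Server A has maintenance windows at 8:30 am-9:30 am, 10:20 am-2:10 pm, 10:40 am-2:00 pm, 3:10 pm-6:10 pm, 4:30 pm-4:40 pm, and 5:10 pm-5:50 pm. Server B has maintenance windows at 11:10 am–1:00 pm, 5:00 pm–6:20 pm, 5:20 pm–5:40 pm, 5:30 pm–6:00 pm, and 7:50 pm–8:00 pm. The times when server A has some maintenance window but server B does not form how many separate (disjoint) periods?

4

Merge the first list: 8:30 am-9:30 am, 10:20 am-2:10 pm, 3:10 pm-6:10 pm.
Merge the second list: 11:10 am-1:00 pm, 5:00 pm-6:20 pm, 7:50 pm-8:00 pm.
A \ B = 8:30 am-9:30 am, 10:20 am-11:10 am, 1:00 pm-2:10 pm, 3:10 pm-5:00 pm.
That is 4 disjoint pieces.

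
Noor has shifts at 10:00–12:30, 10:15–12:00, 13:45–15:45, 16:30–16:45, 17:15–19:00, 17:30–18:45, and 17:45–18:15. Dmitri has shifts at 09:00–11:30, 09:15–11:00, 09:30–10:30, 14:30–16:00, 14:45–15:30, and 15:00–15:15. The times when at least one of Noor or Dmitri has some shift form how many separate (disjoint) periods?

First set merges to 10:00-12:30, 13:45-15:45, 16:30-16:45, 17:15-19:00.
Second set merges to 09:00-11:30, 14:30-16:00.
A ∪ B = 09:00-12:30, 13:45-16:00, 16:30-16:45, 17:15-19:00.
That is 4 disjoint pieces.

4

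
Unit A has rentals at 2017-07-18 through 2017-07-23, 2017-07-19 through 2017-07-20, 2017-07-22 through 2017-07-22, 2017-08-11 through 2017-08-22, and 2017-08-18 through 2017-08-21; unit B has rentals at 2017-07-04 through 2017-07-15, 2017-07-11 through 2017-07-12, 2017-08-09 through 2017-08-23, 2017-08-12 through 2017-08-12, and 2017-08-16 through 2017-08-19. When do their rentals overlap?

2017-08-11 through 2017-08-22

Merge the first list: 2017-07-18 through 2017-07-23, 2017-08-11 through 2017-08-22.
Merge the second list: 2017-07-04 through 2017-07-15, 2017-08-09 through 2017-08-23.
2017-07-18 through 2017-07-23: no overlap with the second set.
2017-08-11 through 2017-08-22 meets the second set on 2017-08-11 through 2017-08-22.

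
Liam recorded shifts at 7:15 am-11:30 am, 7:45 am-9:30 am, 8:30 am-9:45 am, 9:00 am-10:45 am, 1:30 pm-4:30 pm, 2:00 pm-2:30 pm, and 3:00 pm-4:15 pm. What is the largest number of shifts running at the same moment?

Sweep endpoints in order; track running count of active intervals.
Peak of 4 reached at 9:00 am.

4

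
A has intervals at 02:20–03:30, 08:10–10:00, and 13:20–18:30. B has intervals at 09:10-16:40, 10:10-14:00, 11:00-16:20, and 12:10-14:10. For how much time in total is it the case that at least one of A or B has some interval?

11 h 30 min

B, merged: 09:10-16:40.
A ∪ B = 02:20-03:30, 08:10-18:30.
Total: 1 h 10 min + 10 h 20 min = 11 h 30 min.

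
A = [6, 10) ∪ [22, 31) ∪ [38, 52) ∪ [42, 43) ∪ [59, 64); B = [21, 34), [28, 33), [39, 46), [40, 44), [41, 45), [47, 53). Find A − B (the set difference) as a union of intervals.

A, merged: [6, 10), [22, 31), [38, 52), [59, 64).
B, merged: [21, 34), [39, 46), [47, 53).
[6, 10): no B overlap → unchanged.
[22, 31): fully covered by B → removed.
[38, 52) minus B → [38, 39), [46, 47).
[59, 64): no B overlap → unchanged.

[6, 10) ∪ [38, 39) ∪ [46, 47) ∪ [59, 64)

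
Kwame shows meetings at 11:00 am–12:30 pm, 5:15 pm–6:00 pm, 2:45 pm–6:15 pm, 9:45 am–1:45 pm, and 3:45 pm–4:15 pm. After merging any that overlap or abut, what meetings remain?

9:45 am–1:45 pm, 2:45 pm–6:15 pm

Sort by start: 9:45 am–1:45 pm, 11:00 am–12:30 pm, 2:45 pm–6:15 pm, 3:45 pm–4:15 pm, 5:15 pm–6:00 pm.
11:00 am–12:30 pm overlaps/touches 9:45 am–1:45 pm → extend to 9:45 am–1:45 pm.
2:45 pm–6:15 pm is disjoint → start new block.
3:45 pm–4:15 pm overlaps/touches 2:45 pm–6:15 pm → extend to 2:45 pm–6:15 pm.
5:15 pm–6:00 pm overlaps/touches 2:45 pm–6:15 pm → extend to 2:45 pm–6:15 pm.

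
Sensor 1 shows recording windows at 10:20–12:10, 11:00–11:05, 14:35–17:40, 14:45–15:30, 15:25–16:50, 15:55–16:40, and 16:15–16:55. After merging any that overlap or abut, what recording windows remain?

10:20–12:10, 14:35–17:40

11:00–11:05 overlaps/touches 10:20–12:10 → extend to 10:20–12:10.
14:35–17:40 is disjoint → start new block.
14:45–15:30 overlaps/touches 14:35–17:40 → extend to 14:35–17:40.
15:25–16:50 overlaps/touches 14:35–17:40 → extend to 14:35–17:40.
15:55–16:40 overlaps/touches 14:35–17:40 → extend to 14:35–17:40.
16:15–16:55 overlaps/touches 14:35–17:40 → extend to 14:35–17:40.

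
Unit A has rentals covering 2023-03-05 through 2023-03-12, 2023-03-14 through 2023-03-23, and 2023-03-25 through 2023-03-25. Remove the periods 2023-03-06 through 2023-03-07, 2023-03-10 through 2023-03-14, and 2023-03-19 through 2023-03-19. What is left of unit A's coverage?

2023-03-05 through 2023-03-05, 2023-03-08 through 2023-03-09, 2023-03-15 through 2023-03-18, 2023-03-20 through 2023-03-23, 2023-03-25 through 2023-03-25

2023-03-05 through 2023-03-12 minus B → 2023-03-05 through 2023-03-05, 2023-03-08 through 2023-03-09.
2023-03-14 through 2023-03-23 minus B → 2023-03-15 through 2023-03-18, 2023-03-20 through 2023-03-23.
2023-03-25 through 2023-03-25: no B overlap → unchanged.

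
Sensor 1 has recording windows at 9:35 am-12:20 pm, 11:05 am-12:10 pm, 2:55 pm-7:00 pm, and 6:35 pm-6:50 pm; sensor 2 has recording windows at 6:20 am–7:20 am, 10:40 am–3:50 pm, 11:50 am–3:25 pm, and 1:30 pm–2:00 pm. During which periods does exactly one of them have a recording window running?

6:20 am–7:20 am, 9:35 am–10:40 am, 12:20 pm–2:55 pm, 3:50 pm–7:00 pm

A, merged: 9:35 am–12:20 pm, 2:55 pm–7:00 pm.
B, merged: 6:20 am–7:20 am, 10:40 am–3:50 pm.
A but not B: 9:35 am–10:40 am, 3:50 pm–7:00 pm.
B but not A: 6:20 am–7:20 am, 12:20 pm–2:55 pm.
Combining gives A △ B.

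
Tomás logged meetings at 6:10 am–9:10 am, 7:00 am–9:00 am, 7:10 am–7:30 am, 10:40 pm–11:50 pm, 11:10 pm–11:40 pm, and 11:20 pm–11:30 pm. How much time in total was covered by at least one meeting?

Merged: 6:10 am–9:10 am, 10:40 pm–11:50 pm.
Lengths: 3 h + 1 h 10 min = 4 h 10 min.

4 h 10 min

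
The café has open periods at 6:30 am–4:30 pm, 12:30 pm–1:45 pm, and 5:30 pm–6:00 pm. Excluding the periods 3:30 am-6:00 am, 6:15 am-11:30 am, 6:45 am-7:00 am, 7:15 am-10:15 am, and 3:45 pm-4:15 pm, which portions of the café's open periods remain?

11:30 am-3:45 pm, 4:15 pm-4:30 pm, 5:30 pm-6:00 pm

Merge the first list: 6:30 am-4:30 pm, 5:30 pm-6:00 pm.
Merge the second list: 3:30 am-6:00 am, 6:15 am-11:30 am, 3:45 pm-4:15 pm.
6:30 am-4:30 pm with B removed leaves 11:30 am-3:45 pm, 4:15 pm-4:30 pm.
5:30 pm-6:00 pm is untouched.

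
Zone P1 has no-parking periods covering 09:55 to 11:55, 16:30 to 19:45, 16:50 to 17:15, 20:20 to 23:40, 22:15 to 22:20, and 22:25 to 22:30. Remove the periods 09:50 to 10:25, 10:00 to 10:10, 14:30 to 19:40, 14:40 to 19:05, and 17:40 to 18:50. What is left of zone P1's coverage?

Merge the first list: 09:55-11:55, 16:30-19:45, 20:20-23:40.
Merge the second list: 09:50-10:25, 14:30-19:40.
09:55-11:55 minus B → 10:25-11:55.
16:30-19:45 minus B → 19:40-19:45.
20:20-23:40: no B overlap → unchanged.

10:25-11:55, 19:40-19:45, 20:20-23:40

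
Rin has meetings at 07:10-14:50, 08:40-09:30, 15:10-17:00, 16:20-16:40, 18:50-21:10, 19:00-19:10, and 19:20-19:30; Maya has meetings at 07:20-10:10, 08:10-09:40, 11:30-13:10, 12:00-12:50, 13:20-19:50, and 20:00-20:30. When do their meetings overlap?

A, merged: 07:10-14:50, 15:10-17:00, 18:50-21:10.
B, merged: 07:20-10:10, 11:30-13:10, 13:20-19:50, 20:00-20:30.
07:10-14:50 meets the second set on 07:20-10:10, 11:30-13:10, 13:20-14:50.
15:10-17:00 meets the second set on 15:10-17:00.
18:50-21:10 meets the second set on 18:50-19:50, 20:00-20:30.

07:20-10:10, 11:30-13:10, 13:20-14:50, 15:10-17:00, 18:50-19:50, 20:00-20:30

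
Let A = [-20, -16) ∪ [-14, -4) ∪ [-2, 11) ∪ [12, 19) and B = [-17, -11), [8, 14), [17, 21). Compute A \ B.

[-20, -16) minus B → [-20, -17).
[-14, -4) minus B → [-11, -4).
[-2, 11) minus B → [-2, 8).
[12, 19) minus B → [14, 17).

[-20, -17) ∪ [-11, -4) ∪ [-2, 8) ∪ [14, 17)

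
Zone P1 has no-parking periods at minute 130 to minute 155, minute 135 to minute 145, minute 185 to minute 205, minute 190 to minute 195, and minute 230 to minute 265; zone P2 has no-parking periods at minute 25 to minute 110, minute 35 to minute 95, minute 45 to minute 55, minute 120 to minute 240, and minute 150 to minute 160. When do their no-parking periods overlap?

minute 130 to minute 155, minute 185 to minute 205, minute 230 to minute 240

First set merges to minute 130 to minute 155, minute 185 to minute 205, minute 230 to minute 265.
Second set merges to minute 25 to minute 110, minute 120 to minute 240.
minute 130 to minute 155 overlaps B on minute 130 to minute 155.
minute 185 to minute 205 overlaps B on minute 185 to minute 205.
minute 230 to minute 265 overlaps B on minute 230 to minute 240.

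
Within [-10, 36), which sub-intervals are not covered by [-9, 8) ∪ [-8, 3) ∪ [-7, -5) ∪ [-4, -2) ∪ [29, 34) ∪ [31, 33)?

[-10, -9) ∪ [8, 29) ∪ [34, 36)

After merging, the occupied span is [-9, 8), [29, 34).
Gaps within [-10, 36): [-10, -9), [8, 29), [34, 36).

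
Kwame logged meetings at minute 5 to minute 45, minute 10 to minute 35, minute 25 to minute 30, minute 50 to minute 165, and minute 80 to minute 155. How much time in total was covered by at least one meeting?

Merged: minute 5 to minute 45, minute 50 to minute 165.
Lengths: 40 minutes + 115 minutes = 155 minutes.

155 minutes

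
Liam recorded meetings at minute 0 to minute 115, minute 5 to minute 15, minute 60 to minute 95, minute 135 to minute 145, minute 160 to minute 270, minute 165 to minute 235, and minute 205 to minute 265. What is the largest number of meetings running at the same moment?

Walk the sorted start/end points keeping a running depth.
The depth first hits 3 at minute 205.

3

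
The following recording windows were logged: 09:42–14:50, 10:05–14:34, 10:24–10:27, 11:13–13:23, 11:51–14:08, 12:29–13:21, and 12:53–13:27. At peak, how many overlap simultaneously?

At 12:53, 6 of the intervals are simultaneously active.
No point has more.

6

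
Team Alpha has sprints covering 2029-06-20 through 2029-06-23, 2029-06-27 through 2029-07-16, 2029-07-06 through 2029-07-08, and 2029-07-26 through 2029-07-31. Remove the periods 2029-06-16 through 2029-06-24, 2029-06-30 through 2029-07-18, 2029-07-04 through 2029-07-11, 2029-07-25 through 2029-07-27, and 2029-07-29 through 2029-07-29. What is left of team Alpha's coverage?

2029-06-27 through 2029-06-29, 2029-07-28 through 2029-07-28, 2029-07-30 through 2029-07-31

A, merged: 2029-06-20 through 2029-06-23, 2029-06-27 through 2029-07-16, 2029-07-26 through 2029-07-31.
B, merged: 2029-06-16 through 2029-06-24, 2029-06-30 through 2029-07-18, 2029-07-25 through 2029-07-27, 2029-07-29 through 2029-07-29.
2029-06-20 through 2029-06-23: entirely removed.
2029-06-27 through 2029-07-16 \ B = 2029-06-27 through 2029-06-29.
2029-07-26 through 2029-07-31 \ B = 2029-07-28 through 2029-07-28, 2029-07-30 through 2029-07-31.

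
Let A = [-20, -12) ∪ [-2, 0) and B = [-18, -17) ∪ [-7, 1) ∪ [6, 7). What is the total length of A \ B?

7

A \ B = [-20, -18), [-17, -12).
Total: 2 + 5 = 7.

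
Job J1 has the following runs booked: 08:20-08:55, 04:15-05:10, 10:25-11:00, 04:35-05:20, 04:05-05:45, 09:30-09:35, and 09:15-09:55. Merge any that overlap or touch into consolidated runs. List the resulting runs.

04:05-05:45, 08:20-08:55, 09:15-09:55, 10:25-11:00

Sort by start: 04:05-05:45, 04:15-05:10, 04:35-05:20, 08:20-08:55, 09:15-09:55, 09:30-09:35, 10:25-11:00.
04:15-05:10 overlaps/touches 04:05-05:45 → extend to 04:05-05:45.
04:35-05:20 overlaps/touches 04:05-05:45 → extend to 04:05-05:45.
08:20-08:55 is disjoint → start new block.
09:15-09:55 is disjoint → start new block.
09:30-09:35 overlaps/touches 09:15-09:55 → extend to 09:15-09:55.
10:25-11:00 is disjoint → start new block.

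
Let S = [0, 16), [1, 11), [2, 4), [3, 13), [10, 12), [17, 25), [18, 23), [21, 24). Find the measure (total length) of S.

24

Merged: [0, 16), [17, 25).
Lengths: 16 + 8 = 24.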